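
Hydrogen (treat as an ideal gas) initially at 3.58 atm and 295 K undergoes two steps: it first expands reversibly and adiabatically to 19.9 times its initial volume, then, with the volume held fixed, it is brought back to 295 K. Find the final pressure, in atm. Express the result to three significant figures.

P₃ ≈ 0.180 atm

For a diatomic ideal gas γ = 7/5.
Adiabatic step (PV^γ = const): P₂ = 3.58×(1/19.9)^(7/5) = 0.05439 atm; T₂ = 295×(1/19.9)^(2/5) = 89.18 K.
Isochoric: P₃ = P₂(T₃/T₂) = 0.05439 × (295/89.18) = 0.1799 atm.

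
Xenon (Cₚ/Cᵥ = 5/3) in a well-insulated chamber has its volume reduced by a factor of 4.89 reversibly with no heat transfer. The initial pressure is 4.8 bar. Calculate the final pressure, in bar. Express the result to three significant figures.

Adiabatic: P₁V₁^γ = P₂V₂^γ ⇒ P₂ = P₁ (V₁/V₂)^γ.
P₂ = 4.8 × 4.89^(5/3) = 67.62 bar.

P₂ ≈ 67.6 bar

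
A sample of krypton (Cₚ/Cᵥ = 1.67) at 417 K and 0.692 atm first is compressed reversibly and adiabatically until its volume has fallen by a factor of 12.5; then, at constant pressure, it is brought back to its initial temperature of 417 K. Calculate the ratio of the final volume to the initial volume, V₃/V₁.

Adiabatic step: V₂/V₁ = 0.08; T₂ = T₁·12.5^(0.67) = 2265 K.
Isobaric step: V₃/V₂ = T₃/T₂ = 417/2265.
V₃/V₁ = (V₂/V₁)(V₃/V₂) = 0.08 × (417/2265) = 0.01473.

V₃/V₁ ≈ 0.0147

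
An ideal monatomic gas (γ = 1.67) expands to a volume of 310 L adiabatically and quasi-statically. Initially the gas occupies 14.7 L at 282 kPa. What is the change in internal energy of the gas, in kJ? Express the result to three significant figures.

P₂ = P₁(V₁/V₂)^γ = 282×(14.7/310)^(1.67) = 1.734 kPa.
For a reversible adiabat, W_by_gas = (P₁V₁ − P₂V₂)/(γ−1).
W_by = (282000×0.0147 − 1734×0.31) / (0.67) = 5385 J.
Q = 0 ⇒ ΔU = −W_by = -5385 J.

ΔU ≈ -5.38 kJ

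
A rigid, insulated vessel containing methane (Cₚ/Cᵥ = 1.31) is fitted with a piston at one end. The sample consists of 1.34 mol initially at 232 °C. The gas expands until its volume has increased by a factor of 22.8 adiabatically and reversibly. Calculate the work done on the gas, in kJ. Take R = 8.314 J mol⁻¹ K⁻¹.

Adiabatic: T₁V₁^(γ−1) = T₂V₂^(γ−1) ⇒ T₂ = T₁ (V₁/V₂)^(γ−1).
T₁ = 232 °C = 505.1 K.
T₂ = 505.1 × (1/22.8)^(0.31) = 191.6 K.
Q = 0, so ΔU = W_on_gas = nCᵥΔT with Cᵥ = R/(γ−1) = 26.82 J/(mol·K).
ΔU = 1.34 × 26.82 × (191.6 − 505.1) = -11270 J.

W ≈ -11.3 kJ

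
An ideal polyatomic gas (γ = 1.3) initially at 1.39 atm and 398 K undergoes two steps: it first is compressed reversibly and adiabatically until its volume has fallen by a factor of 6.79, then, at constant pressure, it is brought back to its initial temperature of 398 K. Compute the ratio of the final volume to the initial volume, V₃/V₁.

Adiabatic step: V₂/V₁ = 0.1473; T₂ = T₁·6.79^(0.3) = 707 K.
Isobaric step: V₃/V₂ = T₃/T₂ = 398/707.
V₃/V₁ = (V₂/V₁)(V₃/V₂) = 0.1473 × (398/707) = 0.0829.

V₃/V₁ ≈ 0.0829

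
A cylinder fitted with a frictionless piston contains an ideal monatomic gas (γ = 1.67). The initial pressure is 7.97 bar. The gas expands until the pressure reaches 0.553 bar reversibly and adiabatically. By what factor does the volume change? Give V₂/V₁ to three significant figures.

From PV^γ = const, V₂/V₁ = (P₁/P₂)^(1/γ).
V₂/V₁ = (7.97/0.553)^(0.599) = 4.941.

V₂/V₁ ≈ 4.94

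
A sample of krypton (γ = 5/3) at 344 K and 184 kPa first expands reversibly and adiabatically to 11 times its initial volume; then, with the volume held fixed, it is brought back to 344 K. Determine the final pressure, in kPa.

Adiabatic step (PV^γ = const): P₂ = 184×(1/11)^(5/3) = 3.382 kPa; T₂ = 344×(1/11)^(2/3) = 69.55 K.
Isochoric: P₃ = P₂(T₃/T₂) = 3.382 × (344/69.55) = 16.73 kPa.

P₃ ≈ 16.7 kPa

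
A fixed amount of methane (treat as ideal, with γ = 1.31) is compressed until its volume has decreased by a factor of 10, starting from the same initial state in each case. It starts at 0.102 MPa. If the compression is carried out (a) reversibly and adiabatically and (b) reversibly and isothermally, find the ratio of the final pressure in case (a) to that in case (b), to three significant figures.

Isothermal: P_b = P₁(V₁/V₂) = 0.102×10.
Adiabatic: P_a = P₁(V₁/V₂)^γ = 0.102×10^(1.31).
P_a/P_b = (V₁/V₂)^(γ−1) = 10^(0.31) = 2.042.

P_adiabatic / P_isothermal ≈ 2.04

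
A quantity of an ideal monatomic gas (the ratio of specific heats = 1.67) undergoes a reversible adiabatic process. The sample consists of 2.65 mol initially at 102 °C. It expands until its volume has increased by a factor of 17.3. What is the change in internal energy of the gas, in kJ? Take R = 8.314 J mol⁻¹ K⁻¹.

ΔU ≈ -10.5 kJ

Adiabatic: T₁V₁^(γ−1) = T₂V₂^(γ−1) ⇒ T₂ = T₁ (V₁/V₂)^(γ−1).
T₁ = 102 °C = 375.1 K.
T₂ = 375.1 × (1/17.3)^(0.67) = 55.55 K.
Q = 0, so ΔU = W_on_gas = nCᵥΔT with Cᵥ = R/(γ−1) = 12.41 J/(mol·K).
ΔU = 2.65 × 12.41 × (55.55 − 375.1) = -10510 J.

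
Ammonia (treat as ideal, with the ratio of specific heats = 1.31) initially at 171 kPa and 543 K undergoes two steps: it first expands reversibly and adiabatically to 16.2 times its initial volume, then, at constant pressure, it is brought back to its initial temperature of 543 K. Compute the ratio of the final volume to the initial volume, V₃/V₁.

Adiabatic step: V₂/V₁ = 16.2; T₂ = T₁·(1/16.2)^(0.31) = 229 K.
Isobaric step: V₃/V₂ = T₃/T₂ = 543/229.
V₃/V₁ = (V₂/V₁)(V₃/V₂) = 16.2 × (543/229) = 38.41.

V₃/V₁ ≈ 38.4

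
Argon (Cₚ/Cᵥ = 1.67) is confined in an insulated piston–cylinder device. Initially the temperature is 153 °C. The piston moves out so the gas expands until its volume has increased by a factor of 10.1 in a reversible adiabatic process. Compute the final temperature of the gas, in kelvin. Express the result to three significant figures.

For a reversible adiabat TV^(γ−1) is constant, so T₂ = T₁ (V₁/V₂)^(γ−1).
T₁ = 153 °C = 426.1 K.
T₂ = 426.1 × (1/10.1)^(0.67) = 90.5 K.

T₂ ≈ 90.5 K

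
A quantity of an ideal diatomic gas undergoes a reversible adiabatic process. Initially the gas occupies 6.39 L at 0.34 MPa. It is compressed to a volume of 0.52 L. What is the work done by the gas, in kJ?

W ≈ -9.38 kJ

γ = 7/5 for a diatomic ideal gas.
P₂ = P₁(V₁/V₂)^γ = 0.34×(6.39/0.52)^(7/5) = 11.4 MPa.
For a reversible adiabat, W_by_gas = (P₁V₁ − P₂V₂)/(γ−1).
W_by = (340000×0.00639 − 1.14×10^7×0.00052) / (2/5) = -9384 J.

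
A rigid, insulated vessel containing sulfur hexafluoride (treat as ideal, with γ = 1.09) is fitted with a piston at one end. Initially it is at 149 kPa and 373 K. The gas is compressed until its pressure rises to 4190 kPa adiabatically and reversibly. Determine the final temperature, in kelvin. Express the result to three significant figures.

Adiabatic: T₂/T₁ = (P₂/P₁)^((γ−1)/γ).
T₂ = 373 × (4190/149)^(0.0826) = 491.3 K.

T₂ ≈ 491 K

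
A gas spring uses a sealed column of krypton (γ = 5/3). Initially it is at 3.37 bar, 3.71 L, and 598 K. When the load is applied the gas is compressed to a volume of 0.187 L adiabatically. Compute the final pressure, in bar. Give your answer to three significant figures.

P₂ ≈ 490 bar

Since PV^γ is constant along a reversible adiabat, P₂ = P₁ (V₁/V₂)^γ.
P₂ = 3.37 × (3.71/0.187)^(5/3) = 490 bar.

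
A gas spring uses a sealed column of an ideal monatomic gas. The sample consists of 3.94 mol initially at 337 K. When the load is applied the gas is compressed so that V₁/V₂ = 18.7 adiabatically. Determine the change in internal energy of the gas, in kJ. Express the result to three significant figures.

Adiabatic: T₁V₁^(γ−1) = T₂V₂^(γ−1) ⇒ T₂ = T₁ (V₁/V₂)^(γ−1).
γ = 5/3 for a monatomic ideal gas, so γ−1 = 2/3.
T₂ = 337 × 18.7^(2/3) = 2374 K.
Q = 0, so ΔU = W_on_gas = nCᵥΔT with Cᵥ = R/(γ−1) = 12.47 J/(mol·K).
ΔU = 3.94 × 12.47 × (2374 − 337) = 100100 J.

ΔU ≈ 100 kJ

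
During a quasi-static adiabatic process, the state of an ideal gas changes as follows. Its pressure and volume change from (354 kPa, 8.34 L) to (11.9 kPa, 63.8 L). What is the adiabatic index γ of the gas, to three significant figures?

PV^γ = const ⇒ γ = ln(P₂/P₁) / ln(V₁/V₂).
γ = ln(11.9/354) / ln(8.34/63.8) = 1.667.

γ ≈ 1.67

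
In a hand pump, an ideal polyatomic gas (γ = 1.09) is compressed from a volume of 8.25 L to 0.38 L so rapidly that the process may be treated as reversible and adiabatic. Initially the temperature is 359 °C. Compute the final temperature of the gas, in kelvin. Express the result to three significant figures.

For a reversible adiabat TV^(γ−1) is constant, so T₂ = T₁ (V₁/V₂)^(γ−1).
T₁ = 359 °C = 632.1 K.
T₂ = 632.1 × (8.25/0.38)^(0.09) = 833.9 K.

T₂ ≈ 834 K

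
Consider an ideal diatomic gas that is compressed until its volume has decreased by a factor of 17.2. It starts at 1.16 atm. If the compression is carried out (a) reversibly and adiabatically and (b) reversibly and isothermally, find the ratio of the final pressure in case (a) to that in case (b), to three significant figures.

P_adiabatic / P_isothermal ≈ 3.12

For a diatomic ideal gas γ = 7/5.
Isothermal: P_b = P₁(V₁/V₂) = 1.16×17.2.
Adiabatic: P_a = P₁(V₁/V₂)^γ = 1.16×17.2^(7/5).
P_a/P_b = (V₁/V₂)^(γ−1) = 17.2^(2/5) = 3.12.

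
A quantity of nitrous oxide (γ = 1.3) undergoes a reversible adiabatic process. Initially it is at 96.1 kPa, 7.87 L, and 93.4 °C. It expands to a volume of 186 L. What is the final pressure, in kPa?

P₂ ≈ 1.57 kPa

Since PV^γ is constant along a reversible adiabat, P₂ = P₁ (V₁/V₂)^γ.
P₂ = 96.1 × (7.87/186)^(1.3) = 1.574 kPa.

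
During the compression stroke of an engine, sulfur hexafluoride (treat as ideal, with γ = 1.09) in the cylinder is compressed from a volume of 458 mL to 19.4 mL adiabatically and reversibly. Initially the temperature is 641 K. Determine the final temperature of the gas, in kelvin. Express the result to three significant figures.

T₂ ≈ 852 K

Adiabatic: T₁V₁^(γ−1) = T₂V₂^(γ−1) ⇒ T₂ = T₁ (V₁/V₂)^(γ−1).
T₂ = 641 × (458/19.4)^(0.09) = 852 K.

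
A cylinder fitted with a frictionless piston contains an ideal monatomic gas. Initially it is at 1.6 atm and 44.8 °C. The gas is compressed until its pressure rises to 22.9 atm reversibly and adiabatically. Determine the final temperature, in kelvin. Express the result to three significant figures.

Adiabatic: T₂/T₁ = (P₂/P₁)^((γ−1)/γ).
For a monatomic ideal gas γ = 5/3, so (γ−1)/γ = 2/5.
T₁ = 44.8 °C = 317.9 K.
T₂ = 317.9 × (22.9/1.6)^(2/5) = 921.8 K.

T₂ ≈ 922 K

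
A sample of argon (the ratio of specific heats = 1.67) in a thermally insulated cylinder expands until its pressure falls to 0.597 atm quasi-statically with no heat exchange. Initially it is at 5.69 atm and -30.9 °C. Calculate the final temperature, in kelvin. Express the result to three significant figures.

T₂ ≈ 98.0 K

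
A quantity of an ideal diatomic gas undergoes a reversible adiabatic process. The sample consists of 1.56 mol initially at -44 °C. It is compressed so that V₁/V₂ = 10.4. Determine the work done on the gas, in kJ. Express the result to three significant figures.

W ≈ 11.5 kJ

Adiabatic: T₁V₁^(γ−1) = T₂V₂^(γ−1) ⇒ T₂ = T₁ (V₁/V₂)^(γ−1).
γ = 7/5 for a diatomic ideal gas, so γ−1 = 2/5.
T₁ = -44 °C = 229.1 K.
T₂ = 229.1 × 10.4^(2/5) = 584.7 K.
Q = 0, so ΔU = W_on_gas = nCᵥΔT with Cᵥ = R/(γ−1) = 20.79 J/(mol·K).
ΔU = 1.56 × 20.79 × (584.7 − 229.1) = 11530 J.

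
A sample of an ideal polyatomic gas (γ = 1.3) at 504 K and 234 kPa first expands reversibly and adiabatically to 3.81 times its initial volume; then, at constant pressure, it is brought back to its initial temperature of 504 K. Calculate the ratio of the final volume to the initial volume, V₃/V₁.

V₃/V₁ ≈ 5.69

Adiabatic step: V₂/V₁ = 3.81; T₂ = T₁·(1/3.81)^(0.3) = 337.4 K.
Isobaric step: V₃/V₂ = T₃/T₂ = 504/337.4.
V₃/V₁ = (V₂/V₁)(V₃/V₂) = 3.81 × (504/337.4) = 5.691.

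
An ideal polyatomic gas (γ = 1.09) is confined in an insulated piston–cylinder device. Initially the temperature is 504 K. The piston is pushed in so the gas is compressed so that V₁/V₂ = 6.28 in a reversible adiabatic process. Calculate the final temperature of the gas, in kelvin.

T₂ ≈ 595 K

Adiabatic: T₁V₁^(γ−1) = T₂V₂^(γ−1) ⇒ T₂ = T₁ (V₁/V₂)^(γ−1).
T₂ = 504 × 6.28^(0.09) = 594.6 K.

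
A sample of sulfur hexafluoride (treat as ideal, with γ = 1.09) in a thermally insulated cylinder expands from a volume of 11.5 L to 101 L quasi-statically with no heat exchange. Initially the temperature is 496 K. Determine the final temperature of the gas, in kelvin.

T₂ ≈ 408 K

For a reversible adiabat TV^(γ−1) is constant, so T₂ = T₁ (V₁/V₂)^(γ−1).
T₂ = 496 × (11.5/101)^(0.09) = 407.9 K.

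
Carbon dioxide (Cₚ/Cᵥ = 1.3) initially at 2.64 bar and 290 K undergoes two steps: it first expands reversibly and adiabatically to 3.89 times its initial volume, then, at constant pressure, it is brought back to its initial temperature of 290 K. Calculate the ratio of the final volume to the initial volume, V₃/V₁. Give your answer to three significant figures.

Adiabatic step: V₂/V₁ = 3.89; T₂ = T₁·(1/3.89)^(0.3) = 192.9 K.
Isobaric step: V₃/V₂ = T₃/T₂ = 290/192.9.
V₃/V₁ = (V₂/V₁)(V₃/V₂) = 3.89 × (290/192.9) = 5.847.

V₃/V₁ ≈ 5.85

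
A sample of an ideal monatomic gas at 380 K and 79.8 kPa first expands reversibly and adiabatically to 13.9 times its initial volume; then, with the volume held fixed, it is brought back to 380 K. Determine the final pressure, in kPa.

P₃ ≈ 5.74 kPa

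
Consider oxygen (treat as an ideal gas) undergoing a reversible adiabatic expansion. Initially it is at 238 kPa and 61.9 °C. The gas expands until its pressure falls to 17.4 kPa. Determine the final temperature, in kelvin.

Along an adiabat T P^((1−γ)/γ) is constant, so T₂ = T₁ (P₂/P₁)^((γ−1)/γ).
For a diatomic ideal gas γ = 7/5, so (γ−1)/γ = 2/7.
T₁ = 61.9 °C = 335 K.
T₂ = 335 × (17.4/238)^(2/7) = 158.7 K.

T₂ ≈ 159 K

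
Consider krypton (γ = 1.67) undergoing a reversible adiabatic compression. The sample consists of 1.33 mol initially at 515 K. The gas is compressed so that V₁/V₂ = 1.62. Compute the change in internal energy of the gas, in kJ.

ΔU ≈ 3.24 kJ

For a reversible adiabat TV^(γ−1) is constant, so T₂ = T₁ (V₁/V₂)^(γ−1).
T₂ = 515 × 1.62^(0.67) = 711.5 K.
Q = 0, so ΔU = W_on_gas = nCᵥΔT with Cᵥ = R/(γ−1) = 12.41 J/(mol·K).
ΔU = 1.33 × 12.41 × (711.5 − 515) = 3243 J.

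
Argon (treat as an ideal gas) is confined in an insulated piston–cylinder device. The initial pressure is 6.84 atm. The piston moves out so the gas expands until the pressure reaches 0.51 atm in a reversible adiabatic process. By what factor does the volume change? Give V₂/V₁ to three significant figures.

From PV^γ = const, V₂/V₁ = (P₁/P₂)^(1/γ).
For a monatomic ideal gas γ = 5/3.
V₂/V₁ = (6.84/0.51)^(3/5) = 4.748.

V₂/V₁ ≈ 4.75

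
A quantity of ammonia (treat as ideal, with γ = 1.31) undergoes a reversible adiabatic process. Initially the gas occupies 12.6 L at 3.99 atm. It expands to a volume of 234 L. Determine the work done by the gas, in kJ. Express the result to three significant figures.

W ≈ 9.79 kJ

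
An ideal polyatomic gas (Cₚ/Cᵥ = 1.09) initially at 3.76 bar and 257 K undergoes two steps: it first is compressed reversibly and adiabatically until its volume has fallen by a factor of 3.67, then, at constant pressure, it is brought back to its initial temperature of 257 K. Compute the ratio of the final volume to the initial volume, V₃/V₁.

V₃/V₁ ≈ 0.242

Adiabatic step: V₂/V₁ = 0.2725; T₂ = T₁·3.67^(0.09) = 288.9 K.
Isobaric step: V₃/V₂ = T₃/T₂ = 257/288.9.
V₃/V₁ = (V₂/V₁)(V₃/V₂) = 0.2725 × (257/288.9) = 0.2424.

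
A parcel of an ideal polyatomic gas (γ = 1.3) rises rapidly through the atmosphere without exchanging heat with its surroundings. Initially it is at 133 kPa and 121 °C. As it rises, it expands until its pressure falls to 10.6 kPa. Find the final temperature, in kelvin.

T₂ ≈ 220 K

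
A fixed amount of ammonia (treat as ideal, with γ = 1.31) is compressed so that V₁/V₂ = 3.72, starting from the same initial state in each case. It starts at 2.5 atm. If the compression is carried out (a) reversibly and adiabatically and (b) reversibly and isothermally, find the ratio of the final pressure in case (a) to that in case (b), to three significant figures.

Isothermal: P_b = P₁(V₁/V₂) = 2.5×3.72.
Adiabatic: P_a = P₁(V₁/V₂)^γ = 2.5×3.72^(1.31).
P_a/P_b = (V₁/V₂)^(γ−1) = 3.72^(0.31) = 1.503.

P_adiabatic / P_isothermal ≈ 1.50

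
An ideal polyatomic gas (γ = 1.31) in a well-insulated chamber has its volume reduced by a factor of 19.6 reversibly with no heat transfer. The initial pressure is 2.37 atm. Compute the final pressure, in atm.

P₂ ≈ 117 atm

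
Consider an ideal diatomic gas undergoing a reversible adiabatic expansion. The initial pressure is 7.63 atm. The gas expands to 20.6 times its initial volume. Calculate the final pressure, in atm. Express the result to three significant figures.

P₂ ≈ 0.110 atm

Since PV^γ is constant along a reversible adiabat, P₂ = P₁ (V₁/V₂)^γ.
For a diatomic ideal gas γ = 7/5.
P₂ = 7.63 × (1/20.6)^(7/5) = 0.1104 atm.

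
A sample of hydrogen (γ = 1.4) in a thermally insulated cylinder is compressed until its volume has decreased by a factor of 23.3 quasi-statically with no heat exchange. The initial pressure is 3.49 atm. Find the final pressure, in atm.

P₂ ≈ 286 atm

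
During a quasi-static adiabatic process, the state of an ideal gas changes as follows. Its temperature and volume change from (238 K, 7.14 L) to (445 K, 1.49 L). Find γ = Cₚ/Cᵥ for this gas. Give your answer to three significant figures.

γ ≈ 1.40

TV^(γ−1) = const ⇒ γ − 1 = ln(T₂/T₁) / ln(V₁/V₂).
γ = 1 + ln(445/238) / ln(7.14/1.49) = 1.399.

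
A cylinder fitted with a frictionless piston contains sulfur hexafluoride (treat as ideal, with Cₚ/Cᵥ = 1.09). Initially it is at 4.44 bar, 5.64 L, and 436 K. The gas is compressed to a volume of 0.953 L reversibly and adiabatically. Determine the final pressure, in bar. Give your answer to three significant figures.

Adiabatic: P₁V₁^γ = P₂V₂^γ ⇒ P₂ = P₁ (V₁/V₂)^γ.
P₂ = 4.44 × (5.64/0.953)^(1.09) = 30.84 bar.

P₂ ≈ 30.8 bar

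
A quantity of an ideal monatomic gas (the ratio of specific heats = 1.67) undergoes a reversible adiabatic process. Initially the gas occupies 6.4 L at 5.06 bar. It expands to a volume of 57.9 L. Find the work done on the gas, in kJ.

P₂ = P₁(V₁/V₂)^γ = 5.06×(6.4/57.9)^(1.67) = 0.1279 bar.
For a reversible adiabat, W_by_gas = (P₁V₁ − P₂V₂)/(γ−1).
W_by = (506000×0.0064 − 12790×0.0579) / (0.67) = 3728 J.
W_on_gas = −W_by = -3728 J.

W ≈ -3.73 kJ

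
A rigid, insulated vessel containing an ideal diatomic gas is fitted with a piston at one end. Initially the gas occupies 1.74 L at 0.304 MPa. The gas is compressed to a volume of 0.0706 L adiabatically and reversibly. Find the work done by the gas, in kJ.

γ = 7/5 for a diatomic ideal gas.
P₂ = P₁(V₁/V₂)^γ = 0.304×(1.74/0.0706)^(7/5) = 27 MPa.
For a reversible adiabat, W_by_gas = (P₁V₁ − P₂V₂)/(γ−1).
W_by = (304000×0.00174 − 2.7×10^7×7.06×10^-5) / (2/5) = -3443 J.

W ≈ -3.44 kJ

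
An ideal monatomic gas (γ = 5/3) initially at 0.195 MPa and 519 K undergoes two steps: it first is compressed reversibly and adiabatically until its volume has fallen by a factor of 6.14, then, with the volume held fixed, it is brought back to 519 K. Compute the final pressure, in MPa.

P₃ ≈ 1.20 MPa

Adiabatic step (PV^γ = const): P₂ = 0.195×6.14^(5/3) = 4.015 MPa; T₂ = 519×6.14^(2/3) = 1740 K.
Isochoric: P₃ = P₂(T₃/T₂) = 4.015 × (519/1740) = 1.197 MPa.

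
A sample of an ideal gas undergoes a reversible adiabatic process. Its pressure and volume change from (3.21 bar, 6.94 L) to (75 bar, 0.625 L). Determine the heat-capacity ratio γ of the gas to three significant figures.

γ ≈ 1.31

PV^γ = const ⇒ γ = ln(P₂/P₁) / ln(V₁/V₂).
γ = ln(75/3.21) / ln(6.94/0.625) = 1.309.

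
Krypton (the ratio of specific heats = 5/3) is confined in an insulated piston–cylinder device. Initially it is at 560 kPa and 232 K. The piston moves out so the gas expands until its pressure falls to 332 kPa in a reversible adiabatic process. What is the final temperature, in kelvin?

T₂ ≈ 188 K

Adiabatic: T₂/T₁ = (P₂/P₁)^((γ−1)/γ).
T₂ = 232 × (332/560)^(2/5) = 188.2 K.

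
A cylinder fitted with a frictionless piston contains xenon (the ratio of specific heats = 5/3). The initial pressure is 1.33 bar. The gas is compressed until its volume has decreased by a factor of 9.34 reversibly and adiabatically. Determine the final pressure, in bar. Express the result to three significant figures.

P₂ ≈ 55.1 bar

Since PV^γ is constant along a reversible adiabat, P₂ = P₁ (V₁/V₂)^γ.
P₂ = 1.33 × 9.34^(5/3) = 55.09 bar.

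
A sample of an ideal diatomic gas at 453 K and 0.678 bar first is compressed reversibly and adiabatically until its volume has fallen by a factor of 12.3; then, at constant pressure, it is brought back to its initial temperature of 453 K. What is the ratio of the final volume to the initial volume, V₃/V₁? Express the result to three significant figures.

For a diatomic ideal gas γ = 7/5.
Adiabatic step: V₂/V₁ = 0.0813; T₂ = T₁·12.3^(2/5) = 1236 K.
Isobaric step: V₃/V₂ = T₃/T₂ = 453/1236.
V₃/V₁ = (V₂/V₁)(V₃/V₂) = 0.0813 × (453/1236) = 0.02979.

V₃/V₁ ≈ 0.0298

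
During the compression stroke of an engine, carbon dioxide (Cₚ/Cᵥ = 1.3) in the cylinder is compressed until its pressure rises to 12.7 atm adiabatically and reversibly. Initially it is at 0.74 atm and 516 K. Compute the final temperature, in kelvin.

Along an adiabat T P^((1−γ)/γ) is constant, so T₂ = T₁ (P₂/P₁)^((γ−1)/γ).
T₂ = 516 × (12.7/0.74)^(0.231) = 994.4 K.

T₂ ≈ 994 K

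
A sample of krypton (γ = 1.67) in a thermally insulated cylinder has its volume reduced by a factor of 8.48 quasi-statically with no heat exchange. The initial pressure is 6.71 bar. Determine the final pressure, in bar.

P₂ ≈ 238 bar

Since PV^γ is constant along a reversible adiabat, P₂ = P₁ (V₁/V₂)^γ.
P₂ = 6.71 × 8.48^(1.67) = 238.3 bar.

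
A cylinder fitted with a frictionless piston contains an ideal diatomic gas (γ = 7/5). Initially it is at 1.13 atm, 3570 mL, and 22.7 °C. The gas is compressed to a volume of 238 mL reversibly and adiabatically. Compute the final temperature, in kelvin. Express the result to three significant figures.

T₂ ≈ 874 K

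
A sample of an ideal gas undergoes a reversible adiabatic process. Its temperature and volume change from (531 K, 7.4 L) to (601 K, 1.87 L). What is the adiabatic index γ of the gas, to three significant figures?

TV^(γ−1) = const ⇒ γ − 1 = ln(T₂/T₁) / ln(V₁/V₂).
γ = 1 + ln(601/531) / ln(7.4/1.87) = 1.09.

γ ≈ 1.09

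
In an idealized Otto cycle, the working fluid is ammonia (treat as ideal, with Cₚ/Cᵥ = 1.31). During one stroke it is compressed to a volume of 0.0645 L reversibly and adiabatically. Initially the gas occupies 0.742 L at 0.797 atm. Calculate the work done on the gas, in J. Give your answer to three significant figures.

P₂ = P₁(V₁/V₂)^γ = 0.797×(0.742/0.0645)^(1.31) = 19.55 atm.
For a reversible adiabat, W_by_gas = (P₁V₁ − P₂V₂)/(γ−1).
W_by = (80760×0.000742 − 1.981×10^6×6.45×10^-5) / (0.31) = -218.9 J.
W_on_gas = −W_by = 218.9 J.

W ≈ 219 J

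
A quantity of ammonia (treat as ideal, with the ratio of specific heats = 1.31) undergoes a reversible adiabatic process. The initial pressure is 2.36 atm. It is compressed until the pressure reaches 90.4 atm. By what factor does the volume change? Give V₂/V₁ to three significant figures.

V₂/V₁ ≈ 0.0619

From PV^γ = const, V₂/V₁ = (P₁/P₂)^(1/γ).
V₂/V₁ = (2.36/90.4)^(0.763) = 0.06186.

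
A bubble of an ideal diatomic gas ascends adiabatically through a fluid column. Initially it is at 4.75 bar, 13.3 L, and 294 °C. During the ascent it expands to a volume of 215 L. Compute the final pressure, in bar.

P₂ ≈ 0.0965 bar

Since PV^γ is constant along a reversible adiabat, P₂ = P₁ (V₁/V₂)^γ.
γ = 7/5 for a diatomic ideal gas.
P₂ = 4.75 × (13.3/215)^(7/5) = 0.09653 bar.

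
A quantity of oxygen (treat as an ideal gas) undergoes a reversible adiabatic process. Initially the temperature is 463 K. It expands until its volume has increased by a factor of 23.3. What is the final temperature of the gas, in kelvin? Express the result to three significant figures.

T₂ ≈ 131 K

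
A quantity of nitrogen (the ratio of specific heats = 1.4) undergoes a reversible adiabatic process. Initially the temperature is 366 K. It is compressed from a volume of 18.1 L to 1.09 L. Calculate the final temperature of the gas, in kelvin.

For a reversible adiabat TV^(γ−1) is constant, so T₂ = T₁ (V₁/V₂)^(γ−1).
T₂ = 366 × (18.1/1.09)^(0.4) = 1126 K.

T₂ ≈ 1130 K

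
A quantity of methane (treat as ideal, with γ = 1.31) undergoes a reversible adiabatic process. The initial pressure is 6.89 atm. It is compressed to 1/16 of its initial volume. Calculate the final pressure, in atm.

Adiabatic: P₁V₁^γ = P₂V₂^γ ⇒ P₂ = P₁ (V₁/V₂)^γ.
P₂ = 6.89 × 16^(1.31) = 260.4 atm.

P₂ ≈ 260 atm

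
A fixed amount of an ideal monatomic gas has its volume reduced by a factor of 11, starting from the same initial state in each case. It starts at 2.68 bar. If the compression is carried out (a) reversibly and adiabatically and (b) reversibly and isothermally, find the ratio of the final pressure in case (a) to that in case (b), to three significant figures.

For a monatomic ideal gas γ = 5/3.
Isothermal: P_b = P₁(V₁/V₂) = 2.68×11.
Adiabatic: P_a = P₁(V₁/V₂)^γ = 2.68×11^(5/3).
P_a/P_b = (V₁/V₂)^(γ−1) = 11^(2/3) = 4.946.

P_adiabatic / P_isothermal ≈ 4.95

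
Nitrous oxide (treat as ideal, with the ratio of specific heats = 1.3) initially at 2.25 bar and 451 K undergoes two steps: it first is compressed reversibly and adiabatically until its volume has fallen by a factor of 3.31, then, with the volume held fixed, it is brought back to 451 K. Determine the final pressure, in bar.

P₃ ≈ 7.45 bar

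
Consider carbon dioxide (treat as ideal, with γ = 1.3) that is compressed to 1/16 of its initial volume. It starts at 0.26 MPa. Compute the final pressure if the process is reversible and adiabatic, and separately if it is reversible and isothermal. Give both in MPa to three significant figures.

adiabatic: 9.56 MPa; isothermal: 4.16 MPa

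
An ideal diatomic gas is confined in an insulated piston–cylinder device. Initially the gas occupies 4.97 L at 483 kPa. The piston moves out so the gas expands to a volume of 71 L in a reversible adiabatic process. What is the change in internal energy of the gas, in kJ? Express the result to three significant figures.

γ = 7/5 for a diatomic ideal gas.
P₂ = P₁(V₁/V₂)^γ = 483×(4.97/71)^(7/5) = 11.67 kPa.
For a reversible adiabat, W_by_gas = (P₁V₁ − P₂V₂)/(γ−1).
W_by = (483000×0.00497 − 11670×0.071) / (2/5) = 3930 J.
Q = 0 ⇒ ΔU = −W_by = -3930 J.

ΔU ≈ -3.93 kJ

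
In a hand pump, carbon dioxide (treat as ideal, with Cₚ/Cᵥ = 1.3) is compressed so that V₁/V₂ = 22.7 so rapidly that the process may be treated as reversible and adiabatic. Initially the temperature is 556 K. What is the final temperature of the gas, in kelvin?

T₂ ≈ 1420 K

Adiabatic: T₁V₁^(γ−1) = T₂V₂^(γ−1) ⇒ T₂ = T₁ (V₁/V₂)^(γ−1).
T₂ = 556 × 22.7^(0.3) = 1419 K.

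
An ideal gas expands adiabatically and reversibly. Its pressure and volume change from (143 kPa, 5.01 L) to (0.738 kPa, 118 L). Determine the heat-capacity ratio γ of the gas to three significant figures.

PV^γ = const ⇒ γ = ln(P₂/P₁) / ln(V₁/V₂).
γ = ln(0.738/143) / ln(5.01/118) = 1.667.

γ ≈ 1.67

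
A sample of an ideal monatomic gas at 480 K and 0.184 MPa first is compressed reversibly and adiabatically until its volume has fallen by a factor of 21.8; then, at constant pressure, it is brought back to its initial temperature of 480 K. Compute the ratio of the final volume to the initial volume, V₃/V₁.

V₃/V₁ ≈ 0.00588

For a monatomic ideal gas γ = 5/3.
Adiabatic step: V₂/V₁ = 0.04587; T₂ = T₁·21.8^(2/3) = 3746 K.
Isobaric step: V₃/V₂ = T₃/T₂ = 480/3746.
V₃/V₁ = (V₂/V₁)(V₃/V₂) = 0.04587 × (480/3746) = 0.005878.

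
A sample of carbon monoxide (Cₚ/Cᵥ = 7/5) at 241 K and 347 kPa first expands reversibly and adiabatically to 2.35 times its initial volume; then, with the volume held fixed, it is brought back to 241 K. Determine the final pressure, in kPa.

P₃ ≈ 148 kPa

Adiabatic step (PV^γ = const): P₂ = 347×(1/2.35)^(7/5) = 104.9 kPa; T₂ = 241×(1/2.35)^(2/5) = 171.2 K.
Isochoric: P₃ = P₂(T₃/T₂) = 104.9 × (241/171.2) = 147.7 kPa.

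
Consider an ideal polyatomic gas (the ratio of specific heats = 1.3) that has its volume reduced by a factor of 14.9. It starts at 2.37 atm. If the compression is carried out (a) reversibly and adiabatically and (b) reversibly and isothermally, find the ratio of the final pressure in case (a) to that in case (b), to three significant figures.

Isothermal: P_b = P₁(V₁/V₂) = 2.37×14.9.
Adiabatic: P_a = P₁(V₁/V₂)^γ = 2.37×14.9^(1.3).
P_a/P_b = (V₁/V₂)^(γ−1) = 14.9^(0.3) = 2.249.

P_adiabatic / P_isothermal ≈ 2.25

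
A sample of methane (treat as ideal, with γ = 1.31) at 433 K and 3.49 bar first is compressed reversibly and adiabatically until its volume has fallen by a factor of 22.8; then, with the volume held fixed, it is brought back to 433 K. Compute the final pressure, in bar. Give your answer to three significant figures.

P₃ ≈ 79.6 bar

Adiabatic step (PV^γ = const): P₂ = 3.49×22.8^(1.31) = 209.8 bar; T₂ = 433×22.8^(0.31) = 1141 K.
Isochoric: P₃ = P₂(T₃/T₂) = 209.8 × (433/1141) = 79.57 bar.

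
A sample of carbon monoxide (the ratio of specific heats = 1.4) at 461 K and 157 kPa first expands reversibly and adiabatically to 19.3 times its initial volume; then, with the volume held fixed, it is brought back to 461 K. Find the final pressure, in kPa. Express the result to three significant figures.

P₃ ≈ 8.13 kPa

Adiabatic step (PV^γ = const): P₂ = 157×(1/19.3)^(1.4) = 2.49 kPa; T₂ = 461×(1/19.3)^(0.4) = 141.1 K.
Isochoric: P₃ = P₂(T₃/T₂) = 2.49 × (461/141.1) = 8.135 kPa.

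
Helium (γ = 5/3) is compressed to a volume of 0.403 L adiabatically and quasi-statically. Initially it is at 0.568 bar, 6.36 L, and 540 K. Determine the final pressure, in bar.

Since PV^γ is constant along a reversible adiabat, P₂ = P₁ (V₁/V₂)^γ.
P₂ = 0.568 × (6.36/0.403)^(5/3) = 56.4 bar.

P₂ ≈ 56.4 bar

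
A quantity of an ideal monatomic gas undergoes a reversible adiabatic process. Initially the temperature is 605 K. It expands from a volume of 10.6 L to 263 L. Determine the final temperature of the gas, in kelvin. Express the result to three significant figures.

T₂ ≈ 71.1 K

Adiabatic: T₁V₁^(γ−1) = T₂V₂^(γ−1) ⇒ T₂ = T₁ (V₁/V₂)^(γ−1).
For a monatomic ideal gas γ = 5/3, so γ−1 = 2/3.
T₂ = 605 × (10.6/263)^(2/3) = 71.12 K.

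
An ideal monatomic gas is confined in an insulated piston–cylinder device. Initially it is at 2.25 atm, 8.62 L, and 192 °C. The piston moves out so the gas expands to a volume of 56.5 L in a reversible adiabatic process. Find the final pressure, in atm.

Since PV^γ is constant along a reversible adiabat, P₂ = P₁ (V₁/V₂)^γ.
γ = 5/3 for a monatomic ideal gas.
P₂ = 2.25 × (8.62/56.5)^(5/3) = 0.09801 atm.

P₂ ≈ 0.0980 atm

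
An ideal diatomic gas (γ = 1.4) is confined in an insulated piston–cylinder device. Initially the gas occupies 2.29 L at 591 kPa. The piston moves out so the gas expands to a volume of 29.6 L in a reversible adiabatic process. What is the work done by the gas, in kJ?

P₂ = P₁(V₁/V₂)^γ = 591×(2.29/29.6)^(1.4) = 16.43 kPa.
For a reversible adiabat, W_by_gas = (P₁V₁ − P₂V₂)/(γ−1).
W_by = (591000×0.00229 − 16430×0.0296) / (0.4) = 2168 J.

W ≈ 2.17 kJ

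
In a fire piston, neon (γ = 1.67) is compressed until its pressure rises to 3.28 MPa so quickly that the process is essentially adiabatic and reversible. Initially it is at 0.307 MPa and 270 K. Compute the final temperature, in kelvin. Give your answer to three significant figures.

T₂ ≈ 698 K

Adiabatic: T₂/T₁ = (P₂/P₁)^((γ−1)/γ).
T₂ = 270 × (3.28/0.307)^(0.401) = 698.4 K.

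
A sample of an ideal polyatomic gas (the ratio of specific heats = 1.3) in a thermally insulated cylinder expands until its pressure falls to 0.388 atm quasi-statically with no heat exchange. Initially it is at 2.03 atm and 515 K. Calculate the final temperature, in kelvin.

T₂ ≈ 352 K

Adiabatic: T₂/T₁ = (P₂/P₁)^((γ−1)/γ).
T₂ = 515 × (0.388/2.03)^(0.231) = 351.5 K.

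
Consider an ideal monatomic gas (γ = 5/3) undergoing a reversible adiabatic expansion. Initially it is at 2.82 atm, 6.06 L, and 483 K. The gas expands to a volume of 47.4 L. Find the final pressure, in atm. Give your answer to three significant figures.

P₂ ≈ 0.0915 atm

Adiabatic: P₁V₁^γ = P₂V₂^γ ⇒ P₂ = P₁ (V₁/V₂)^γ.
P₂ = 2.82 × (6.06/47.4)^(5/3) = 0.0915 atm.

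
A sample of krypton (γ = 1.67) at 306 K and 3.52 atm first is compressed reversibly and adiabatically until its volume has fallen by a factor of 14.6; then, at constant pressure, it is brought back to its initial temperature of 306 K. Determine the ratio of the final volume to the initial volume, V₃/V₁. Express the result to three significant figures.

Adiabatic step: V₂/V₁ = 0.06849; T₂ = T₁·14.6^(0.67) = 1844 K.
Isobaric step: V₃/V₂ = T₃/T₂ = 306/1844.
V₃/V₁ = (V₂/V₁)(V₃/V₂) = 0.06849 × (306/1844) = 0.01136.

V₃/V₁ ≈ 0.0114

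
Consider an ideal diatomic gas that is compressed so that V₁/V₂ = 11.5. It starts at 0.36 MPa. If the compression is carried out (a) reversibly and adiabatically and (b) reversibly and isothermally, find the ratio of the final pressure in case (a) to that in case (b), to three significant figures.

P_adiabatic / P_isothermal ≈ 2.66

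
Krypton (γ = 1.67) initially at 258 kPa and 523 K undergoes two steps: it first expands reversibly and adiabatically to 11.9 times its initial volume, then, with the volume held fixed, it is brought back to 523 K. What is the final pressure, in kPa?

P₃ ≈ 21.7 kPa

Adiabatic step (PV^γ = const): P₂ = 258×(1/11.9)^(1.67) = 4.125 kPa; T₂ = 523×(1/11.9)^(0.67) = 99.51 K.
Isochoric: P₃ = P₂(T₃/T₂) = 4.125 × (523/99.51) = 21.68 kPa.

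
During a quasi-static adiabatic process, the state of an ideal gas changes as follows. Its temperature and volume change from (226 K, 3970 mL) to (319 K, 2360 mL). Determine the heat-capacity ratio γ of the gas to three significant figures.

γ ≈ 1.66

TV^(γ−1) = const ⇒ γ − 1 = ln(T₂/T₁) / ln(V₁/V₂).
γ = 1 + ln(319/226) / ln(3970/2360) = 1.663.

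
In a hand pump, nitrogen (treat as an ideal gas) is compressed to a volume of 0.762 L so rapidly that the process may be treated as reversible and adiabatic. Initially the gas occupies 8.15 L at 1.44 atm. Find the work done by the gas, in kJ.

γ = 7/5 for a diatomic ideal gas.
P₂ = P₁(V₁/V₂)^γ = 1.44×(8.15/0.762)^(7/5) = 39.74 atm.
For a reversible adiabat, W_by_gas = (P₁V₁ − P₂V₂)/(γ−1).
W_by = (145900×0.00815 − 4.027×10^6×0.000762) / (2/5) = -4698 J.

W ≈ -4.70 kJ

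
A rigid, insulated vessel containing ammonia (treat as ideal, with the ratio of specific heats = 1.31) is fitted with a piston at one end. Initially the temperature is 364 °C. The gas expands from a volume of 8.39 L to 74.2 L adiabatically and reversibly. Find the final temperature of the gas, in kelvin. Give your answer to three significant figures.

T₂ ≈ 324 K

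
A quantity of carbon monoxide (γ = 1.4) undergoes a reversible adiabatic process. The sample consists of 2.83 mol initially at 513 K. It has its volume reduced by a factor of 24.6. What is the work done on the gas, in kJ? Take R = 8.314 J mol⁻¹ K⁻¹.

For a reversible adiabat TV^(γ−1) is constant, so T₂ = T₁ (V₁/V₂)^(γ−1).
T₂ = 513 × 24.6^(0.4) = 1847 K.
Q = 0, so ΔU = W_on_gas = nCᵥΔT with Cᵥ = R/(γ−1) = 20.79 J/(mol·K).
ΔU = 2.83 × 20.79 × (1847 − 513) = 78470 J.

W ≈ 78.5 kJ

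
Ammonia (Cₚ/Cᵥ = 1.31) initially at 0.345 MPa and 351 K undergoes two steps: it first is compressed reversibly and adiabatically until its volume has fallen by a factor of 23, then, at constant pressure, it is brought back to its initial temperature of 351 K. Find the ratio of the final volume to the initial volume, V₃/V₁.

Adiabatic step: V₂/V₁ = 0.04348; T₂ = T₁·23^(0.31) = 927.8 K.
Isobaric step: V₃/V₂ = T₃/T₂ = 351/927.8.
V₃/V₁ = (V₂/V₁)(V₃/V₂) = 0.04348 × (351/927.8) = 0.01645.

V₃/V₁ ≈ 0.0164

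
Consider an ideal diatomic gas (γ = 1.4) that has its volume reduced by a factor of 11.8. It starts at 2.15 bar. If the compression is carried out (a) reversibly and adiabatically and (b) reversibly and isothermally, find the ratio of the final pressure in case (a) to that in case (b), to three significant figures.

Isothermal: P_b = P₁(V₁/V₂) = 2.15×11.8.
Adiabatic: P_a = P₁(V₁/V₂)^γ = 2.15×11.8^(1.4).
P_a/P_b = (V₁/V₂)^(γ−1) = 11.8^(0.4) = 2.684.

P_adiabatic / P_isothermal ≈ 2.68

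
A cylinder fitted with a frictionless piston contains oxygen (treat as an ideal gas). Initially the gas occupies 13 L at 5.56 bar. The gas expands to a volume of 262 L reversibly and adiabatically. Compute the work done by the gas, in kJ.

γ = 7/5 for a diatomic ideal gas.
P₂ = P₁(V₁/V₂)^γ = 5.56×(13/262)^(7/5) = 0.08298 bar.
For a reversible adiabat, W_by_gas = (P₁V₁ − P₂V₂)/(γ−1).
W_by = (556000×0.013 − 8298×0.262) / (2/5) = 12630 J.

W ≈ 12.6 kJ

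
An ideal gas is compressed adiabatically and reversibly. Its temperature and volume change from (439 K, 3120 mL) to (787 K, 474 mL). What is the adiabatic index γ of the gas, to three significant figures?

TV^(γ−1) = const ⇒ γ − 1 = ln(T₂/T₁) / ln(V₁/V₂).
γ = 1 + ln(787/439) / ln(3120/474) = 1.31.

γ ≈ 1.31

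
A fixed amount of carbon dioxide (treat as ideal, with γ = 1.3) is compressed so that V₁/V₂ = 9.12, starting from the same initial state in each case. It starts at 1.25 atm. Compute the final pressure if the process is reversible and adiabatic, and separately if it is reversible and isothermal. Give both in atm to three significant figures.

adiabatic: 22.1 atm; isothermal: 11.4 atm

Isothermal: P₂ = P₁(V₁/V₂) = 1.25×9.12 = 11.4 atm.
Adiabatic: P₂ = P₁(V₁/V₂)^γ = 1.25×9.12^(1.3) = 22.13 atm.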